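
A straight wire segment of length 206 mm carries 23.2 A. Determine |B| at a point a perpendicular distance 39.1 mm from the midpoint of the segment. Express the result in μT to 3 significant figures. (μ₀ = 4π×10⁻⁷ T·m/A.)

B ≈ 111 μT

For a finite straight segment, B = (μ₀I/4πd)(sinθ₁ + sinθ₂), where θ₁, θ₂ are the angles from the perpendicular to each end.
The perpendicular from the point meets the wire at its midpoint, so each end is L/2 = 0.103 m away along the wire.
sinθ₁ = 0.103/√(0.103²+0.0391²) = 0.9349; sinθ₂ = 0.103/√(0.103²+0.0391²) = 0.9349.
B = (4π×10⁻⁷ × 23.2) / (4π × 0.0391) × (0.9349 + 0.9349) = 1.11×10⁻⁴ T.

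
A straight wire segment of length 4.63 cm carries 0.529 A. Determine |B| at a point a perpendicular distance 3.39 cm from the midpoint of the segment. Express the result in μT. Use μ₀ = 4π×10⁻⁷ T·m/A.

For a finite straight segment, B = (μ₀I/4πd)(sinθ₁ + sinθ₂), where θ₁, θ₂ are the angles from the perpendicular to each end.
The perpendicular from the point meets the wire at its midpoint, so each end is L/2 = 0.02315 m away along the wire.
sinθ₁ = 0.02315/√(0.02315²+0.0339²) = 0.5639; sinθ₂ = 0.02315/√(0.02315²+0.0339²) = 0.5639.
B = (4π×10⁻⁷ × 0.529) / (4π × 0.0339) × (0.5639 + 0.5639) = 1.76×10⁻⁶ T.

B ≈ 1.76 μT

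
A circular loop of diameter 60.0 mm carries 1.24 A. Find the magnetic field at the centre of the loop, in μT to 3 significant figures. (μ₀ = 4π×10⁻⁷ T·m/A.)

At the centre of a circular loop the Biot–Savart law gives B = μ₀I/(2R) (so R = 0.03 m).
B = (4π×10⁻⁷ × 1.24) / (2 × 0.03) = 2.60×10⁻⁵ T.

B ≈ 26.0 μT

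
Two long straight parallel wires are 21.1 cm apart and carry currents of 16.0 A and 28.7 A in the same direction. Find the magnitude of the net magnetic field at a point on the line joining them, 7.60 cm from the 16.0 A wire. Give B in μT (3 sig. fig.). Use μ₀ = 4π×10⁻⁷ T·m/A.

Each long wire gives B = μ₀I/(2πd). Distances are d₁ = 0.076 m and d₂ = 0.135 m.
B₁ = 4.21×10⁻⁵ T, B₂ = 4.25×10⁻⁵ T.
Between parallel currents the two contributions point in opposite directions, so they subtract. B = |B₁ − B₂| = |4.21×10⁻⁵ − 4.25×10⁻⁵| = 4.13×10⁻⁷ T.

B ≈ 0.413 μT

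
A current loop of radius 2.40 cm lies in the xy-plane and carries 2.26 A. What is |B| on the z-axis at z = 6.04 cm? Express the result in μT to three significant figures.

On the axis of a circular loop, B = μ₀IR² / [2(R²+z²)^(3/2)].
R² + z² = (0.024)² + (0.0604)² = 0.004224 m², and (R²+z²)^(3/2) = 2.75×10⁻⁴ m³.
B = (4π×10⁻⁷ × 2.26 × 0.000576) / (2 × 2.75×10⁻⁴) = 2.98×10⁻⁶ T.

B ≈ 2.98 μT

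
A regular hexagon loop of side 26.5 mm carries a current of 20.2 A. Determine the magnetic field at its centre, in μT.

B ≈ 528 μT

Each side is a finite straight segment at perpendicular distance d = a/(2 tan(π/6)) = 0.02295 m from the centre, with end-angles ±π/6.
One side contributes B₁ = (μ₀I/4πd)·2 sin(π/6) = 8.80×10⁻⁵ T.
All 6 sides add in the same direction: B = 6 × 8.80×10⁻⁵ = 5.28×10⁻⁴ T.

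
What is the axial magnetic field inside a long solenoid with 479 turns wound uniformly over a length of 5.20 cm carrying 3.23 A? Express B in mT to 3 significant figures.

B ≈ 37.4 mT

Inside a long solenoid, B = μ₀nI with n = 9212 turns/m.
B = 4π×10⁻⁷ × 9212 × 3.23 = 3.74×10⁻² T.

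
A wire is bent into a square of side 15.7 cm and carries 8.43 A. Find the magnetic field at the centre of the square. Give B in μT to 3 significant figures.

Each side is a finite straight segment at perpendicular distance d = a/(2 tan(π/4)) = 0.0785 m from the centre, with end-angles ±π/4.
One side contributes B₁ = (μ₀I/4πd)·2 sin(π/4) = 1.52×10⁻⁵ T.
All 4 sides add in the same direction: B = 4 × 1.52×10⁻⁵ = 6.07×10⁻⁵ T.

B ≈ 60.7 μT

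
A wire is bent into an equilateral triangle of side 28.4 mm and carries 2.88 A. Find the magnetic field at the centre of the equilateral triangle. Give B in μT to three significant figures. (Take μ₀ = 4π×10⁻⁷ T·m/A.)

B ≈ 183 μT

Each side is a finite straight segment at perpendicular distance d = a/(2 tan(π/3)) = 0.008198 m from the centre, with end-angles ±π/3.
One side contributes B₁ = (μ₀I/4πd)·2 sin(π/3) = 6.08×10⁻⁵ T.
All 3 sides add in the same direction: B = 3 × 6.08×10⁻⁵ = 1.83×10⁻⁴ T.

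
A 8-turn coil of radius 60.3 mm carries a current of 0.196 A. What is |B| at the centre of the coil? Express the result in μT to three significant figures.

B ≈ 16.3 μT

For an N-turn flat coil, B = Nμ₀I/(2R) with R = 0.0603 m.
B = 8 × 2.04×10⁻⁶ T = 1.63×10⁻⁵ T.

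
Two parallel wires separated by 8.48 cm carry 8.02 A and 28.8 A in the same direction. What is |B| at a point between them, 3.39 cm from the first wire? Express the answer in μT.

Each long wire gives B = μ₀I/(2πd). Distances are d₁ = 0.0339 m and d₂ = 0.0509 m.
B₁ = 4.73×10⁻⁵ T, B₂ = 1.13×10⁻⁴ T.
Between parallel currents the two contributions point in opposite directions, so they subtract. B = |B₁ − B₂| = |4.73×10⁻⁵ − 1.13×10⁻⁴| = 6.58×10⁻⁵ T.

B ≈ 65.8 μT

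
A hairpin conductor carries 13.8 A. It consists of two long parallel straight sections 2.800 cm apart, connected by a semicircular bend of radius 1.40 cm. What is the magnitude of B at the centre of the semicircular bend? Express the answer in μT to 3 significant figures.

The semicircular arc contributes B_arc = μ₀I·π/(4πR) = μ₀I/(4R) = 3.10×10⁻⁴ T.
Each semi-infinite lead is at perpendicular distance R = 0.014 m from the centre, with the perpendicular foot at its near end, so it contributes μ₀I/(4πR); both point the same way, together 1.97×10⁻⁴ T.
Arc and leads all point the same direction: B = 3.10×10⁻⁴ + 1.97×10⁻⁴ = 5.07×10⁻⁴ T.

B ≈ 507 μT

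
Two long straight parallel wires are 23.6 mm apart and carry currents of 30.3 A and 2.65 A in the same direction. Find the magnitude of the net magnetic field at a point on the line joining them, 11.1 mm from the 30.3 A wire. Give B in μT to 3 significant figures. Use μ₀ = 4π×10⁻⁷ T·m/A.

Each long wire gives B = μ₀I/(2πd). Distances are d₁ = 0.0111 m and d₂ = 0.0125 m.
B₁ = 5.46×10⁻⁴ T, B₂ = 4.24×10⁻⁵ T.
Between parallel currents the two contributions point in opposite directions, so they subtract. B = |B₁ − B₂| = |5.46×10⁻⁴ − 4.24×10⁻⁵| = 5.04×10⁻⁴ T.

B ≈ 504 μT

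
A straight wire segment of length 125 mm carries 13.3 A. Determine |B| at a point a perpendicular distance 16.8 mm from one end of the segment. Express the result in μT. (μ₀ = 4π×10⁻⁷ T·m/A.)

For a finite straight segment, B = (μ₀I/4πd)(sinθ₁ + sinθ₂), where θ₁, θ₂ are the angles from the perpendicular to each end.
The perpendicular foot is at one end, so the two end-offsets along the wire are 0 and L = 0.125 m.
sinθ₁ = 0/√(0²+0.0168²) = 0.0000; sinθ₂ = 0.125/√(0.125²+0.0168²) = 0.9911.
B = (4π×10⁻⁷ × 13.3) / (4π × 0.0168) × (0.0000 + 0.9911) = 7.85×10⁻⁵ T.

B ≈ 78.5 μT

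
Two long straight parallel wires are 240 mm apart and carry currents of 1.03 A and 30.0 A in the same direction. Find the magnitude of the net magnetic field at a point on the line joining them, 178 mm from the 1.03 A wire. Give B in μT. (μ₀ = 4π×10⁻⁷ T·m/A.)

B ≈ 95.6 μT

Each long wire gives B = μ₀I/(2πd). Distances are d₁ = 0.178 m and d₂ = 0.062 m.
B₁ = 1.16×10⁻⁶ T, B₂ = 9.68×10⁻⁵ T.
Between parallel currents the two contributions point in opposite directions, so they subtract. B = |B₁ − B₂| = |1.16×10⁻⁶ − 9.68×10⁻⁵| = 9.56×10⁻⁵ T.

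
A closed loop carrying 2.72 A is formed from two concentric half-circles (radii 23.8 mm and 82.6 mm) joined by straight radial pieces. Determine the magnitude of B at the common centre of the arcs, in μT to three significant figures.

The radial connectors point toward the centre, so dl × r̂ = 0 and they contribute nothing.
Each semicircle gives μ₀I/(4R): inner arc 3.59×10⁻⁵ T, outer arc 1.03×10⁻⁵ T.
The two arcs carry current in opposite angular senses, so their fields oppose: B = |3.59×10⁻⁵ − 1.03×10⁻⁵| = 2.56×10⁻⁵ T.

B ≈ 25.6 μT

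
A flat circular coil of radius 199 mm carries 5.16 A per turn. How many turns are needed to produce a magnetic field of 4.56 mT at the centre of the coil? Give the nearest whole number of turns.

For an N-turn coil, B = Nμ₀I/(2R). A single turn gives B₁ = 1.63×10⁻⁵ T with R = 0.199 m.
N = B/B₁ = 4.56×10⁻³ / 1.63×10⁻⁵ = 279.89.

N = 280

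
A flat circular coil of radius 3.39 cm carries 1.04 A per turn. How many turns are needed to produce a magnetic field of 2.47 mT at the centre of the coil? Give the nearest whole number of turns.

N = 128

For an N-turn coil, B = Nμ₀I/(2R). A single turn gives B₁ = 1.93×10⁻⁵ T with R = 0.0339 m.
N = B/B₁ = 2.47×10⁻³ / 1.93×10⁻⁵ = 128.14.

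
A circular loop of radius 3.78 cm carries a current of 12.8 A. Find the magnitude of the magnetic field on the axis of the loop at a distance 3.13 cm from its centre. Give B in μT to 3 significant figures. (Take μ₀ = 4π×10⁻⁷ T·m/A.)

On the axis of a circular loop, B = μ₀IR² / [2(R²+z²)^(3/2)].
R² + z² = (0.0378)² + (0.0313)² = 0.002409 m², and (R²+z²)^(3/2) = 1.18×10⁻⁴ m³.
B = (4π×10⁻⁷ × 12.8 × 0.001429) / (2 × 1.18×10⁻⁴) = 9.72×10⁻⁵ T.

B ≈ 97.2 μT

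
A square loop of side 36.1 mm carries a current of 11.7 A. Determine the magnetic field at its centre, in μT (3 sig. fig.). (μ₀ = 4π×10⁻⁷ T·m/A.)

Each side is a finite straight segment at perpendicular distance d = a/(2 tan(π/4)) = 0.01805 m from the centre, with end-angles ±π/4.
One side contributes B₁ = (μ₀I/4πd)·2 sin(π/4) = 9.17×10⁻⁵ T.
All 4 sides add in the same direction: B = 4 × 9.17×10⁻⁵ = 3.67×10⁻⁴ T.

B ≈ 367 μT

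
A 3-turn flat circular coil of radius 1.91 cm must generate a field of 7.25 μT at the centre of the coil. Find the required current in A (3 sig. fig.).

I ≈ 0.0735 A

For an N-turn coil, B = Nμ₀I/(2R) with R = 0.0191 m, so I = 2RB/(Nμ₀) = 2 × 0.0191 × 7.25×10⁻⁶ / (3 × 4π×10⁻⁷) = 7.35×10⁻² A.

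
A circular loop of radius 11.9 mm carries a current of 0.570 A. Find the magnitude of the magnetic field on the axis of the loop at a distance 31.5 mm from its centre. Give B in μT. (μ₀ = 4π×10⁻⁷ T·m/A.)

B ≈ 1.33 μT

On the axis of a circular loop, B = μ₀IR² / [2(R²+z²)^(3/2)].
R² + z² = (0.0119)² + (0.0315)² = 0.001134 m², and (R²+z²)^(3/2) = 3.82×10⁻⁵ m³.
B = (4π×10⁻⁷ × 0.570 × 0.0001416) / (2 × 3.82×10⁻⁵) = 1.33×10⁻⁶ T.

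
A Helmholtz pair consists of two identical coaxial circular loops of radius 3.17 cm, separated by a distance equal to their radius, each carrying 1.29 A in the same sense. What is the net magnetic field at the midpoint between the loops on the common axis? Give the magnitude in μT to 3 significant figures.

Each loop contributes B = μ₀IR²/[2(R²+z²)^(3/2)] on the axis, with z measured from that loop.
Loop 1 (z = 0.01585 m): B₁ = 1.83×10⁻⁵ T. Loop 2 (z = 0.01585 m): B₂ = 1.83×10⁻⁵ T.
The fields add: B = B₁ + B₂ = 3.66×10⁻⁵ T.

B ≈ 36.6 μT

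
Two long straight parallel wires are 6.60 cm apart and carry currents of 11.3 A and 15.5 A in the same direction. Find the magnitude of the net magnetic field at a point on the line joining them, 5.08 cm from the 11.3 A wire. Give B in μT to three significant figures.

B ≈ 159 μT

Each long wire gives B = μ₀I/(2πd). Distances are d₁ = 0.0508 m and d₂ = 0.0152 m.
B₁ = 4.45×10⁻⁵ T, B₂ = 2.04×10⁻⁴ T.
Between parallel currents the two contributions point in opposite directions, so they subtract. B = |B₁ − B₂| = |4.45×10⁻⁵ − 2.04×10⁻⁴| = 1.59×10⁻⁴ T.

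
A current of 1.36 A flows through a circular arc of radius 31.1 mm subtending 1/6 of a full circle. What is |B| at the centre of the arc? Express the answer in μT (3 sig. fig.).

B ≈ 4.58 μT

The Biot–Savart field of a circular arc at its centre is B = μ₀Iφ/(4πR), with φ = 1.047 rad.
B = (4π×10⁻⁷ × 1.36 × 1.047) / (4π × 0.0311) = 4.58×10⁻⁶ T.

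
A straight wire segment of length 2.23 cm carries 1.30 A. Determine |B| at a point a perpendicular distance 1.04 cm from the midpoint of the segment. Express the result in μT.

For a finite straight segment, B = (μ₀I/4πd)(sinθ₁ + sinθ₂), where θ₁, θ₂ are the angles from the perpendicular to each end.
The perpendicular from the point meets the wire at its midpoint, so each end is L/2 = 0.01115 m away along the wire.
sinθ₁ = 0.01115/√(0.01115²+0.0104²) = 0.7313; sinθ₂ = 0.01115/√(0.01115²+0.0104²) = 0.7313.
B = (4π×10⁻⁷ × 1.30) / (4π × 0.0104) × (0.7313 + 0.7313) = 1.83×10⁻⁵ T.

B ≈ 18.3 μT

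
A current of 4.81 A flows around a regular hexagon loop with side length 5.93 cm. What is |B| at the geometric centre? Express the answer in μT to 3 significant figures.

Each side is a finite straight segment at perpendicular distance d = a/(2 tan(π/6)) = 0.05136 m from the centre, with end-angles ±π/6.
One side contributes B₁ = (μ₀I/4πd)·2 sin(π/6) = 9.37×10⁻⁶ T.
All 6 sides add in the same direction: B = 6 × 9.37×10⁻⁶ = 5.62×10⁻⁵ T.

B ≈ 56.2 μT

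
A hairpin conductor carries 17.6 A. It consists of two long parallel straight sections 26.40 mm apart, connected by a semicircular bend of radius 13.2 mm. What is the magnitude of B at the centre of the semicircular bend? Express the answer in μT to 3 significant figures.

B ≈ 686 μT

The semicircular arc contributes B_arc = μ₀I·π/(4πR) = μ₀I/(4R) = 4.19×10⁻⁴ T.
Each semi-infinite lead is at perpendicular distance R = 0.0132 m from the centre, with the perpendicular foot at its near end, so it contributes μ₀I/(4πR); both point the same way, together 2.67×10⁻⁴ T.
Arc and leads all point the same direction: B = 4.19×10⁻⁴ + 2.67×10⁻⁴ = 6.86×10⁻⁴ T.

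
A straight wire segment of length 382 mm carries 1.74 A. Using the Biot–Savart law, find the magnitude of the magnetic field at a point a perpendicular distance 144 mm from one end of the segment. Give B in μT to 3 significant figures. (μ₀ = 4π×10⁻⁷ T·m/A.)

For a finite straight segment, B = (μ₀I/4πd)(sinθ₁ + sinθ₂), where θ₁, θ₂ are the angles from the perpendicular to each end.
The perpendicular foot is at one end, so the two end-offsets along the wire are 0 and L = 0.382 m.
sinθ₁ = 0/√(0²+0.144²) = 0.0000; sinθ₂ = 0.382/√(0.382²+0.144²) = 0.9357.
B = (4π×10⁻⁷ × 1.74) / (4π × 0.144) × (0.0000 + 0.9357) = 1.13×10⁻⁶ T.

B ≈ 1.13 μT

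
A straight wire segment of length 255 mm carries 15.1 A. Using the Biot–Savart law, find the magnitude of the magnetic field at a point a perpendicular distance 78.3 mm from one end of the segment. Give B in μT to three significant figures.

B ≈ 18.4 μT

For a finite straight segment, B = (μ₀I/4πd)(sinθ₁ + sinθ₂), where θ₁, θ₂ are the angles from the perpendicular to each end.
The perpendicular foot is at one end, so the two end-offsets along the wire are 0 and L = 0.255 m.
sinθ₁ = 0/√(0²+0.0783²) = 0.0000; sinθ₂ = 0.255/√(0.255²+0.0783²) = 0.9559.
B = (4π×10⁻⁷ × 15.1) / (4π × 0.0783) × (0.0000 + 0.9559) = 1.84×10⁻⁵ T.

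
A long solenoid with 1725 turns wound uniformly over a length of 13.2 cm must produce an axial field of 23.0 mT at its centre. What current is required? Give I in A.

I ≈ 1.40 A

Inside a long solenoid B = μ₀nI with n = 1.307×10⁴ m⁻¹, so I = B/(μ₀n).
I = 2.30×10⁻² / (4π×10⁻⁷ × 1.307×10⁴) = 1.40 A.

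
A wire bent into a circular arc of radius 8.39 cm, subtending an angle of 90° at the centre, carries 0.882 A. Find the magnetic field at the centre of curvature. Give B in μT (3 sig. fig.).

B ≈ 1.65 μT

The Biot–Savart field of a circular arc at its centre is B = μ₀Iφ/(4πR), with φ = 1.571 rad.
B = (4π×10⁻⁷ × 0.882 × 1.571) / (4π × 0.0839) = 1.65×10⁻⁶ T.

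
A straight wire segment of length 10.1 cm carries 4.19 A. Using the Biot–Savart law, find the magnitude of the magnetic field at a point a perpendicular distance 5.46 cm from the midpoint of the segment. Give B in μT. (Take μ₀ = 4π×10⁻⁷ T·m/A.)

For a finite straight segment, B = (μ₀I/4πd)(sinθ₁ + sinθ₂), where θ₁, θ₂ are the angles from the perpendicular to each end.
The perpendicular from the point meets the wire at its midpoint, so each end is L/2 = 0.0505 m away along the wire.
sinθ₁ = 0.0505/√(0.0505²+0.0546²) = 0.6790; sinθ₂ = 0.0505/√(0.0505²+0.0546²) = 0.6790.
B = (4π×10⁻⁷ × 4.19) / (4π × 0.0546) × (0.6790 + 0.6790) = 1.04×10⁻⁵ T.

B ≈ 10.4 μT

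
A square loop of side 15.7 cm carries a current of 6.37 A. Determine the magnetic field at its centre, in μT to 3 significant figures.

Each side is a finite straight segment at perpendicular distance d = a/(2 tan(π/4)) = 0.0785 m from the centre, with end-angles ±π/4.
One side contributes B₁ = (μ₀I/4πd)·2 sin(π/4) = 1.15×10⁻⁵ T.
All 4 sides add in the same direction: B = 4 × 1.15×10⁻⁵ = 4.59×10⁻⁵ T.

B ≈ 45.9 μT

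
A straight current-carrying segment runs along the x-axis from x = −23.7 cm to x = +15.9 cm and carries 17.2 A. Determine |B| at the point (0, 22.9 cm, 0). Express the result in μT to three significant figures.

For a finite straight segment, B = (μ₀I/4πd)(sinθ₁ + sinθ₂), where θ₁, θ₂ are the angles from the perpendicular to each end.
The perpendicular distance is d = 0.229 m; the end-offsets along the wire are a = 0.237 m and b = 0.159 m.
sinθ₁ = 0.237/√(0.237²+0.229²) = 0.7191; sinθ₂ = 0.159/√(0.159²+0.229²) = 0.5703.
B = (4π×10⁻⁷ × 17.2) / (4π × 0.229) × (0.7191 + 0.5703) = 9.69×10⁻⁶ T.

B ≈ 9.69 μT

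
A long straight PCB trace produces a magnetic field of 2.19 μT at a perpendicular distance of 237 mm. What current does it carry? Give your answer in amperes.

For a long straight wire B = μ₀I/(2πd), so I = 2πdB/μ₀.
I = 2π × 0.237 × 2.19×10⁻⁶ / (4π×10⁻⁷) = 2.60 A.

I ≈ 2.60 A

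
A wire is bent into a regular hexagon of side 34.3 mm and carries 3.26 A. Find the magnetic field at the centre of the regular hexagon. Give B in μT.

Each side is a finite straight segment at perpendicular distance d = a/(2 tan(π/6)) = 0.0297 m from the centre, with end-angles ±π/6.
One side contributes B₁ = (μ₀I/4πd)·2 sin(π/6) = 1.10×10⁻⁵ T.
All 6 sides add in the same direction: B = 6 × 1.10×10⁻⁵ = 6.58×10⁻⁵ T.

B ≈ 65.8 μT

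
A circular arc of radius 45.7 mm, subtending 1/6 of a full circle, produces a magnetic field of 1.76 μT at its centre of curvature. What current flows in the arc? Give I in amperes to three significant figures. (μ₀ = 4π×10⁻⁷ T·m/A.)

I ≈ 0.768 A

For a circular arc, B = μ₀Iφ/(4πR) with φ in radians; here φ = 1.047 rad.
So I = 4πRB/(μ₀φ) = 4π × 0.0457 × 1.76×10⁻⁶ / (4π×10⁻⁷ × 1.047) = 0.768 A.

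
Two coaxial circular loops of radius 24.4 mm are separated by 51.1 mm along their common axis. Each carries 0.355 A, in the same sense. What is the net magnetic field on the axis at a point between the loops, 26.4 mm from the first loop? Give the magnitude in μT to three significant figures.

B ≈ 6.03 μT

Each loop contributes B = μ₀IR²/[2(R²+z²)^(3/2)] on the axis, with z measured from that loop.
Loop 1 (z = 0.0264 m): B₁ = 2.86×10⁻⁶ T. Loop 2 (z = 0.0247 m): B₂ = 3.17×10⁻⁶ T.
The fields add: B = B₁ + B₂ = 6.03×10⁻⁶ T.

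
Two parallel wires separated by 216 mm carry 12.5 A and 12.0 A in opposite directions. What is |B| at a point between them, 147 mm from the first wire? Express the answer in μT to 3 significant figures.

B ≈ 51.8 μT

Each long wire gives B = μ₀I/(2πd). Distances are d₁ = 0.147 m and d₂ = 0.069 m.
B₁ = 1.70×10⁻⁵ T, B₂ = 3.48×10⁻⁵ T.
Between antiparallel currents both contributions point the same way, so they add. B = B₁ + B₂ = 1.70×10⁻⁵ + 3.48×10⁻⁵ = 5.18×10⁻⁵ T.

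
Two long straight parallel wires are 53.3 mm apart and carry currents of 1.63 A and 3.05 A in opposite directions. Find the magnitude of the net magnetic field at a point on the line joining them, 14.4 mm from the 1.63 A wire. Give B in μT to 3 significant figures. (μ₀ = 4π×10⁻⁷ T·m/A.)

Each long wire gives B = μ₀I/(2πd). Distances are d₁ = 0.0144 m and d₂ = 0.0389 m.
B₁ = 2.26×10⁻⁵ T, B₂ = 1.57×10⁻⁵ T.
Between antiparallel currents both contributions point the same way, so they add. B = B₁ + B₂ = 2.26×10⁻⁵ + 1.57×10⁻⁵ = 3.83×10⁻⁵ T.

B ≈ 38.3 μT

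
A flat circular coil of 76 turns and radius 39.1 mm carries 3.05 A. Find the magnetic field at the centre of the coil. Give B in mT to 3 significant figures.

B ≈ 3.72 mT

For an N-turn flat coil, B = Nμ₀I/(2R) with R = 0.0391 m.
B = 76 × 4.90×10⁻⁵ T = 3.72×10⁻³ T.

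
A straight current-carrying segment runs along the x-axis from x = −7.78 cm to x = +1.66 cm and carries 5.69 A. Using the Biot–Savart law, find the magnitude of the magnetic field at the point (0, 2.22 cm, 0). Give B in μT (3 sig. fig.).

For a finite straight segment, B = (μ₀I/4πd)(sinθ₁ + sinθ₂), where θ₁, θ₂ are the angles from the perpendicular to each end.
The perpendicular distance is d = 0.0222 m; the end-offsets along the wire are a = 0.0778 m and b = 0.0166 m.
sinθ₁ = 0.0778/√(0.0778²+0.0222²) = 0.9616; sinθ₂ = 0.0166/√(0.0166²+0.0222²) = 0.5988.
B = (4π×10⁻⁷ × 5.69) / (4π × 0.0222) × (0.9616 + 0.5988) = 4.00×10⁻⁵ T.

B ≈ 40.0 μT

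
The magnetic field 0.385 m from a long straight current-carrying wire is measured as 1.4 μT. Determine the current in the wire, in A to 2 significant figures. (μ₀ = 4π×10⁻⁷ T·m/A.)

For a long straight wire B = μ₀I/(2πd), so I = 2πdB/μ₀.
I = 2π × 0.385 × 1.40×10⁻⁶ / (4π×10⁻⁷) = 2.69 A.

I ≈ 2.7 A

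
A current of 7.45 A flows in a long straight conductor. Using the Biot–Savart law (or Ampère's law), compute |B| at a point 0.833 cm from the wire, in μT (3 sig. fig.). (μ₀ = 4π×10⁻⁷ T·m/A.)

For an infinitely long straight wire, B = μ₀I/(2πd).
B = (4π×10⁻⁷ × 7.45) / (2π × 0.00833) = 1.79×10⁻⁴ T.

B ≈ 179 μT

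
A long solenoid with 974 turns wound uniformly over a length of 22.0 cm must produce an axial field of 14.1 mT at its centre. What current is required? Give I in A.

I ≈ 2.53 A

Inside a long solenoid B = μ₀nI with n = 4427 m⁻¹, so I = B/(μ₀n).
I = 1.41×10⁻² / (4π×10⁻⁷ × 4427) = 2.53 A.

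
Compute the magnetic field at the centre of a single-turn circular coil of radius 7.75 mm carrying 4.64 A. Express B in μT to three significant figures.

At the centre of a circular loop the Biot–Savart law gives B = μ₀I/(2R).
B = (4π×10⁻⁷ × 4.64) / (2 × 0.00775) = 3.76×10⁻⁴ T.

B ≈ 376 μT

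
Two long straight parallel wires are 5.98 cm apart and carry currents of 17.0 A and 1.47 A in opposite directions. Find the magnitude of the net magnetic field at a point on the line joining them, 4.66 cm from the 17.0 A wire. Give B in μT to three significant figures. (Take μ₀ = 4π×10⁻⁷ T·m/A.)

Each long wire gives B = μ₀I/(2πd). Distances are d₁ = 0.0466 m and d₂ = 0.0132 m.
B₁ = 7.30×10⁻⁵ T, B₂ = 2.23×10⁻⁵ T.
Between antiparallel currents both contributions point the same way, so they add. B = B₁ + B₂ = 7.30×10⁻⁵ + 2.23×10⁻⁵ = 9.52×10⁻⁵ T.

B ≈ 95.2 μT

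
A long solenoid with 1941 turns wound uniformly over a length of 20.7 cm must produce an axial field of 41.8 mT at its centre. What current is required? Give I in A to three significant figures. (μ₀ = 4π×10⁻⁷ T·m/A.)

I ≈ 3.55 A

Inside a long solenoid B = μ₀nI with n = 9377 m⁻¹, so I = B/(μ₀n).
I = 4.18×10⁻² / (4π×10⁻⁷ × 9377) = 3.55 A.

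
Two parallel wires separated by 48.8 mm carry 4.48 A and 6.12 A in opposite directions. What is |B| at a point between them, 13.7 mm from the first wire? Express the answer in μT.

Each long wire gives B = μ₀I/(2πd). Distances are d₁ = 0.0137 m and d₂ = 0.0351 m.
B₁ = 6.54×10⁻⁵ T, B₂ = 3.49×10⁻⁵ T.
Between antiparallel currents both contributions point the same way, so they add. B = B₁ + B₂ = 6.54×10⁻⁵ + 3.49×10⁻⁵ = 1.00×10⁻⁴ T.

B ≈ 100 μT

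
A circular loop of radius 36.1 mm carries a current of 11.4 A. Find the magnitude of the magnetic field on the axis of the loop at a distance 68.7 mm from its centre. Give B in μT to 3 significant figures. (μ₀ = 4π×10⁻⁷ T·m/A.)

B ≈ 20.0 μT

On the axis of a circular loop, B = μ₀IR² / [2(R²+z²)^(3/2)].
R² + z² = (0.0361)² + (0.0687)² = 0.006023 m², and (R²+z²)^(3/2) = 4.67×10⁻⁴ m³.
B = (4π×10⁻⁷ × 11.4 × 0.001303) / (2 × 4.67×10⁻⁴) = 2.00×10⁻⁵ T.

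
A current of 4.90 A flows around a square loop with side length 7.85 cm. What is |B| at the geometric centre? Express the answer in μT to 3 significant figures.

Each side is a finite straight segment at perpendicular distance d = a/(2 tan(π/4)) = 0.03925 m from the centre, with end-angles ±π/4.
One side contributes B₁ = (μ₀I/4πd)·2 sin(π/4) = 1.77×10⁻⁵ T.
All 4 sides add in the same direction: B = 4 × 1.77×10⁻⁵ = 7.06×10⁻⁵ T.

B ≈ 70.6 μT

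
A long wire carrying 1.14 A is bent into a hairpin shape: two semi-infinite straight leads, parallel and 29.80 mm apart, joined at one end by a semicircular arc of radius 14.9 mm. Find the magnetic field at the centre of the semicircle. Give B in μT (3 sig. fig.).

B ≈ 39.3 μT

The semicircular arc contributes B_arc = μ₀I·π/(4πR) = μ₀I/(4R) = 2.40×10⁻⁵ T.
Each semi-infinite lead is at perpendicular distance R = 0.0149 m from the centre, with the perpendicular foot at its near end, so it contributes μ₀I/(4πR); both point the same way, together 1.53×10⁻⁵ T.
Arc and leads all point the same direction: B = 2.40×10⁻⁵ + 1.53×10⁻⁵ = 3.93×10⁻⁵ T.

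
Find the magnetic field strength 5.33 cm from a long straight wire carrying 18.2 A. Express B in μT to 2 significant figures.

B ≈ 68 μT

For an infinitely long straight wire, B = μ₀I/(2πd).
B = (4π×10⁻⁷ × 18.2) / (2π × 0.0533) = 6.83×10⁻⁵ T.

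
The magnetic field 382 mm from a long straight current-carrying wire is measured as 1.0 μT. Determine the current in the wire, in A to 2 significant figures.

I ≈ 1.9 A

For a long straight wire B = μ₀I/(2πd), so I = 2πdB/μ₀.
I = 2π × 0.382 × 1.00×10⁻⁶ / (4π×10⁻⁷) = 1.91 A.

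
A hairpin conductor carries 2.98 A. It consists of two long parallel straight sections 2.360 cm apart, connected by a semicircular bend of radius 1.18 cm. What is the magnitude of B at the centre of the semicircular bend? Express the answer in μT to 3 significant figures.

The semicircular arc contributes B_arc = μ₀I·π/(4πR) = μ₀I/(4R) = 7.93×10⁻⁵ T.
Each semi-infinite lead is at perpendicular distance R = 0.0118 m from the centre, with the perpendicular foot at its near end, so it contributes μ₀I/(4πR); both point the same way, together 5.05×10⁻⁵ T.
Arc and leads all point the same direction: B = 7.93×10⁻⁵ + 5.05×10⁻⁵ = 1.30×10⁻⁴ T.

B ≈ 130 μT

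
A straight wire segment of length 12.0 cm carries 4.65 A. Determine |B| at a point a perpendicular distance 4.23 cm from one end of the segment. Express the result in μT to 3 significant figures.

B ≈ 10.4 μT

For a finite straight segment, B = (μ₀I/4πd)(sinθ₁ + sinθ₂), where θ₁, θ₂ are the angles from the perpendicular to each end.
The perpendicular foot is at one end, so the two end-offsets along the wire are 0 and L = 0.12 m.
sinθ₁ = 0/√(0²+0.0423²) = 0.0000; sinθ₂ = 0.12/√(0.12²+0.0423²) = 0.9431.
B = (4π×10⁻⁷ × 4.65) / (4π × 0.0423) × (0.0000 + 0.9431) = 1.04×10⁻⁵ T.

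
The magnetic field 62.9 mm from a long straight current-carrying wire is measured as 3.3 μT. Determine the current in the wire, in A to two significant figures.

I ≈ 1.0 A

For a long straight wire B = μ₀I/(2πd), so I = 2πdB/μ₀.
I = 2π × 0.0629 × 3.30×10⁻⁶ / (4π×10⁻⁷) = 1.04 A.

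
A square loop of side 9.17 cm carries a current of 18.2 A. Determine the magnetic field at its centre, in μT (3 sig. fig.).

Each side is a finite straight segment at perpendicular distance d = a/(2 tan(π/4)) = 0.04585 m from the centre, with end-angles ±π/4.
One side contributes B₁ = (μ₀I/4πd)·2 sin(π/4) = 5.61×10⁻⁵ T.
All 4 sides add in the same direction: B = 4 × 5.61×10⁻⁵ = 2.25×10⁻⁴ T.

B ≈ 225 μT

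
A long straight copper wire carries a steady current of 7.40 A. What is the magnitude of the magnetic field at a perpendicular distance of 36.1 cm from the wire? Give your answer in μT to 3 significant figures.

For an infinitely long straight wire, B = μ₀I/(2πd).
B = (4π×10⁻⁷ × 7.40) / (2π × 0.361) = 4.10×10⁻⁶ T.

B ≈ 4.10 μT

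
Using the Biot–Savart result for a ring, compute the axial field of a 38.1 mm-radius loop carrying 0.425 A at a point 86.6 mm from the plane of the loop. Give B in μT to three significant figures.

On the axis of a circular loop, B = μ₀IR² / [2(R²+z²)^(3/2)].
R² + z² = (0.0381)² + (0.0866)² = 0.008951 m², and (R²+z²)^(3/2) = 8.47×10⁻⁴ m³.
B = (4π×10⁻⁷ × 0.425 × 0.001452) / (2 × 8.47×10⁻⁴) = 4.58×10⁻⁷ T.

B ≈ 0.458 μT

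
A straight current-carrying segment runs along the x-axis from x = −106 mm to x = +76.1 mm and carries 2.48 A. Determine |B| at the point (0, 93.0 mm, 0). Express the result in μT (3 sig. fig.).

For a finite straight segment, B = (μ₀I/4πd)(sinθ₁ + sinθ₂), where θ₁, θ₂ are the angles from the perpendicular to each end.
The perpendicular distance is d = 0.093 m; the end-offsets along the wire are a = 0.106 m and b = 0.0761 m.
sinθ₁ = 0.106/√(0.106²+0.093²) = 0.7517; sinθ₂ = 0.0761/√(0.0761²+0.093²) = 0.6333.
B = (4π×10⁻⁷ × 2.48) / (4π × 0.093) × (0.7517 + 0.6333) = 3.69×10⁻⁶ T.

B ≈ 3.69 μT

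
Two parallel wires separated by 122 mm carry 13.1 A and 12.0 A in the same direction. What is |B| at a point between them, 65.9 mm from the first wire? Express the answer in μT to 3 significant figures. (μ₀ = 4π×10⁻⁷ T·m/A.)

Each long wire gives B = μ₀I/(2πd). Distances are d₁ = 0.0659 m and d₂ = 0.0561 m.
B₁ = 3.98×10⁻⁵ T, B₂ = 4.28×10⁻⁵ T.
Between parallel currents the two contributions point in opposite directions, so they subtract. B = |B₁ − B₂| = |3.98×10⁻⁵ − 4.28×10⁻⁵| = 3.02×10⁻⁶ T.

B ≈ 3.02 μT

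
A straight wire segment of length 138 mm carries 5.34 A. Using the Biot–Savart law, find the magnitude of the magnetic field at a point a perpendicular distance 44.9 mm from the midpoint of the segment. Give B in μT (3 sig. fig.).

B ≈ 19.9 μT

For a finite straight segment, B = (μ₀I/4πd)(sinθ₁ + sinθ₂), where θ₁, θ₂ are the angles from the perpendicular to each end.
The perpendicular from the point meets the wire at its midpoint, so each end is L/2 = 0.069 m away along the wire.
sinθ₁ = 0.069/√(0.069²+0.0449²) = 0.8382; sinθ₂ = 0.069/√(0.069²+0.0449²) = 0.8382.
B = (4π×10⁻⁷ × 5.34) / (4π × 0.0449) × (0.8382 + 0.8382) = 1.99×10⁻⁵ T.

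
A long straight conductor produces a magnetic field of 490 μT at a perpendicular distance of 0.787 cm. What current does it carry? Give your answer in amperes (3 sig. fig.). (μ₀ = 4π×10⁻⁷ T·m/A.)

For a long straight wire B = μ₀I/(2πd), so I = 2πdB/μ₀.
I = 2π × 0.00787 × 4.90×10⁻⁴ / (4π×10⁻⁷) = 19.3 A.

I ≈ 19.3 A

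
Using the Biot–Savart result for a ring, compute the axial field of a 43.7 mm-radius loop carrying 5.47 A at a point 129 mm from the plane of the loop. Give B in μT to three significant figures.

On the axis of a circular loop, B = μ₀IR² / [2(R²+z²)^(3/2)].
R² + z² = (0.0437)² + (0.129)² = 0.01855 m², and (R²+z²)^(3/2) = 2.53×10⁻³ m³.
B = (4π×10⁻⁷ × 5.47 × 0.00191) / (2 × 2.53×10⁻³) = 2.60×10⁻⁶ T.

B ≈ 2.60 μT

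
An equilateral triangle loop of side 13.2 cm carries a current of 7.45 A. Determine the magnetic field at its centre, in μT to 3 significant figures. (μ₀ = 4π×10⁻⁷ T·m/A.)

B ≈ 102 μT

Each side is a finite straight segment at perpendicular distance d = a/(2 tan(π/3)) = 0.03811 m from the centre, with end-angles ±π/3.
One side contributes B₁ = (μ₀I/4πd)·2 sin(π/3) = 3.39×10⁻⁵ T.
All 3 sides add in the same direction: B = 3 × 3.39×10⁻⁵ = 1.02×10⁻⁴ T.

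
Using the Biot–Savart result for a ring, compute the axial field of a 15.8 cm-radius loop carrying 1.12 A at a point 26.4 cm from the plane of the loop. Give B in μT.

B ≈ 0.603 μT

On the axis of a circular loop, B = μ₀IR² / [2(R²+z²)^(3/2)].
R² + z² = (0.158)² + (0.264)² = 0.09466 m², and (R²+z²)^(3/2) = 2.91×10⁻² m³.
B = (4π×10⁻⁷ × 1.12 × 0.02496) / (2 × 2.91×10⁻²) = 6.03×10⁻⁷ T.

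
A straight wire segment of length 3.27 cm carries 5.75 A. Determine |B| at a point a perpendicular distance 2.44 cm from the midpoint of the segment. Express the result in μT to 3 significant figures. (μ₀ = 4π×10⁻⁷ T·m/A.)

B ≈ 26.2 μT

For a finite straight segment, B = (μ₀I/4πd)(sinθ₁ + sinθ₂), where θ₁, θ₂ are the angles from the perpendicular to each end.
The perpendicular from the point meets the wire at its midpoint, so each end is L/2 = 0.01635 m away along the wire.
sinθ₁ = 0.01635/√(0.01635²+0.0244²) = 0.5567; sinθ₂ = 0.01635/√(0.01635²+0.0244²) = 0.5567.
B = (4π×10⁻⁷ × 5.75) / (4π × 0.0244) × (0.5567 + 0.5567) = 2.62×10⁻⁵ T.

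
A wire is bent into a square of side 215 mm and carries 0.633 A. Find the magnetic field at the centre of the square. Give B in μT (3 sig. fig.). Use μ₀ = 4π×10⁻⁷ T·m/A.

B ≈ 3.33 μT

Each side is a finite straight segment at perpendicular distance d = a/(2 tan(π/4)) = 0.1075 m from the centre, with end-angles ±π/4.
One side contributes B₁ = (μ₀I/4πd)·2 sin(π/4) = 8.33×10⁻⁷ T.
All 4 sides add in the same direction: B = 4 × 8.33×10⁻⁷ = 3.33×10⁻⁶ T.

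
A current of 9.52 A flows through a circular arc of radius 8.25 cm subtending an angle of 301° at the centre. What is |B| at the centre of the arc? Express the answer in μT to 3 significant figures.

The Biot–Savart field of a circular arc at its centre is B = μ₀Iφ/(4πR), with φ = 5.253 rad.
B = (4π×10⁻⁷ × 9.52 × 5.253) / (4π × 0.0825) = 6.06×10⁻⁵ T.

B ≈ 60.6 μT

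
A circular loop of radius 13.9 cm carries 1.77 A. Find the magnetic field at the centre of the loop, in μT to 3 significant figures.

B ≈ 8.00 μT

At the centre of a circular loop the Biot–Savart law gives B = μ₀I/(2R).
B = (4π×10⁻⁷ × 1.77) / (2 × 0.139) = 8.00×10⁻⁶ T.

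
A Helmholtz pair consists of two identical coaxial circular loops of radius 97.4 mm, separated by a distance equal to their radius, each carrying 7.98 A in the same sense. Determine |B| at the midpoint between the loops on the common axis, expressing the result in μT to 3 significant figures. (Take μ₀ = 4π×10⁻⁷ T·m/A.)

B ≈ 73.7 μT

Each loop contributes B = μ₀IR²/[2(R²+z²)^(3/2)] on the axis, with z measured from that loop.
Loop 1 (z = 0.0487 m): B₁ = 3.68×10⁻⁵ T. Loop 2 (z = 0.0487 m): B₂ = 3.68×10⁻⁵ T.
The fields add: B = B₁ + B₂ = 7.37×10⁻⁵ T.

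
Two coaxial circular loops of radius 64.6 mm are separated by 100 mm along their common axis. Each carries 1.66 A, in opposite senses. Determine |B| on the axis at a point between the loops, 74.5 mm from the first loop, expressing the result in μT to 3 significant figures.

Each loop contributes B = μ₀IR²/[2(R²+z²)^(3/2)] on the axis, with z measured from that loop.
Loop 1 (z = 0.0745 m): B₁ = 4.54×10⁻⁶ T. Loop 2 (z = 0.0255 m): B₂ = 1.30×10⁻⁵ T.
The fields oppose: B = |B₁ − B₂| = 8.45×10⁻⁶ T.

B ≈ 8.45 μT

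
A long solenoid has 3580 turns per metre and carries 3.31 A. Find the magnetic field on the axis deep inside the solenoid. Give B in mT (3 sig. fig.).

B ≈ 14.9 mT

Inside a long solenoid, B = μ₀nI with n = 3580 turns/m.
B = 4π×10⁻⁷ × 3580 × 3.31 = 1.49×10⁻² T.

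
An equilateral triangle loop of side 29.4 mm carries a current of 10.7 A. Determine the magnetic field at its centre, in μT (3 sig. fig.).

Each side is a finite straight segment at perpendicular distance d = a/(2 tan(π/3)) = 0.008487 m from the centre, with end-angles ±π/3.
One side contributes B₁ = (μ₀I/4πd)·2 sin(π/3) = 2.18×10⁻⁴ T.
All 3 sides add in the same direction: B = 3 × 2.18×10⁻⁴ = 6.55×10⁻⁴ T.

B ≈ 655 μT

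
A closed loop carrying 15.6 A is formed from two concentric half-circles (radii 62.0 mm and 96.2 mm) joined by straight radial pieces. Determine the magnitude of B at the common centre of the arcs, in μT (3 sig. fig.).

The radial connectors point toward the centre, so dl × r̂ = 0 and they contribute nothing.
Each semicircle gives μ₀I/(4R): inner arc 7.90×10⁻⁵ T, outer arc 5.09×10⁻⁵ T.
The two arcs carry current in opposite angular senses, so their fields oppose: B = |7.90×10⁻⁵ − 5.09×10⁻⁵| = 2.81×10⁻⁵ T.

B ≈ 28.1 μT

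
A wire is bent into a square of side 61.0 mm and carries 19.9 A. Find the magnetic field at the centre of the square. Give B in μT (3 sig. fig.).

Each side is a finite straight segment at perpendicular distance d = a/(2 tan(π/4)) = 0.0305 m from the centre, with end-angles ±π/4.
One side contributes B₁ = (μ₀I/4πd)·2 sin(π/4) = 9.23×10⁻⁵ T.
All 4 sides add in the same direction: B = 4 × 9.23×10⁻⁵ = 3.69×10⁻⁴ T.

B ≈ 369 μT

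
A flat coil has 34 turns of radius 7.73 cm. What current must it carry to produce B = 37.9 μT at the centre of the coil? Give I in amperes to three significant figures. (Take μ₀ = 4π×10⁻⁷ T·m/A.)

I ≈ 0.137 A

For an N-turn coil, B = Nμ₀I/(2R) with R = 0.0773 m, so I = 2RB/(Nμ₀) = 2 × 0.0773 × 3.79×10⁻⁵ / (34 × 4π×10⁻⁷) = 0.137 A.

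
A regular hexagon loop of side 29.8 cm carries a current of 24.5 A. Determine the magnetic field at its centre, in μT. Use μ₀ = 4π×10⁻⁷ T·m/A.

Each side is a finite straight segment at perpendicular distance d = a/(2 tan(π/6)) = 0.2581 m from the centre, with end-angles ±π/6.
One side contributes B₁ = (μ₀I/4πd)·2 sin(π/6) = 9.49×10⁻⁶ T.
All 6 sides add in the same direction: B = 6 × 9.49×10⁻⁶ = 5.70×10⁻⁵ T.

B ≈ 57.0 μT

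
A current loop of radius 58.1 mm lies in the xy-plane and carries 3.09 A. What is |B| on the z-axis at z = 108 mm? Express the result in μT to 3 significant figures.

B ≈ 3.55 μT

On the axis of a circular loop, B = μ₀IR² / [2(R²+z²)^(3/2)].
R² + z² = (0.0581)² + (0.108)² = 0.01504 m², and (R²+z²)^(3/2) = 1.84×10⁻³ m³.
B = (4π×10⁻⁷ × 3.09 × 0.003376) / (2 × 1.84×10⁻³) = 3.55×10⁻⁶ T.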